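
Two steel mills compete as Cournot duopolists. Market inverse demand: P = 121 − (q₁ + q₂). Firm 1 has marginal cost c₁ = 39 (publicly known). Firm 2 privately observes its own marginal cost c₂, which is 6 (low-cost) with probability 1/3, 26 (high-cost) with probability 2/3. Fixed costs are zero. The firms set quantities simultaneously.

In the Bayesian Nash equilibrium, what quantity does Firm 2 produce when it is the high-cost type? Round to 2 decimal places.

37.11

Firm 2 with cost c maximizes (121 − (q₁+q₂) − c)·q₂, giving q₂(c) = (121 − c − q₁)/2.
E[c₂] = 1/3·6 + 2/3·26 = 19.3333
Firm 1's FOC against E[q₂] yields q₁ = (121 − 2·39 + E[c₂])/3 = (121 − 78 + 19.3333)/3 = 20.7778.
q₂(high-cost) = (121 − 26 − 20.7778)/2 = 37.1111.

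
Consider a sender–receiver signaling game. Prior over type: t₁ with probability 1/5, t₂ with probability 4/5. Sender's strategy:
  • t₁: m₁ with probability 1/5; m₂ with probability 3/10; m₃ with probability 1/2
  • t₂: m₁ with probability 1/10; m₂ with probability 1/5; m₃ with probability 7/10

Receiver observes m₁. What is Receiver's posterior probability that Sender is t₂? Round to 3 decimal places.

0.667

P(m₁) = (1/5)·(1/5) + (4/5)·(1/10) = 3/25
P(t₂ | m₁) = ((4/5)·(1/10)) / (3/25) = (2/25) / (3/25) = 2/3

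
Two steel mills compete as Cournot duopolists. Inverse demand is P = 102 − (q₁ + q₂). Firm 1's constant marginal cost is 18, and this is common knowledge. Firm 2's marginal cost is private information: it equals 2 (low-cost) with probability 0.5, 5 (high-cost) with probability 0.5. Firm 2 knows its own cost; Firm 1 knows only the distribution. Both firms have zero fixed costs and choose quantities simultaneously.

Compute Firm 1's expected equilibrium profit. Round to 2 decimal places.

536.69

Firm 2 with cost c maximizes (102 − (q₁+q₂) − c)·q₂, giving q₂(c) = (102 − c − q₁)/2.
E[c₂] = 0.5·2 + 0.5·5 = 3.5
Firm 1's FOC against E[q₂] yields q₁ = (102 − 2·18 + E[c₂])/3 = (102 − 36 + 3.5)/3 = 23.1667.
E[P] = 102 − (q₁ + E[q₂]) = 41.1667; Firm 1's expected profit = (E[P] − 18)·q₁ = (41.1667 − 18)·23.1667 = 536.694.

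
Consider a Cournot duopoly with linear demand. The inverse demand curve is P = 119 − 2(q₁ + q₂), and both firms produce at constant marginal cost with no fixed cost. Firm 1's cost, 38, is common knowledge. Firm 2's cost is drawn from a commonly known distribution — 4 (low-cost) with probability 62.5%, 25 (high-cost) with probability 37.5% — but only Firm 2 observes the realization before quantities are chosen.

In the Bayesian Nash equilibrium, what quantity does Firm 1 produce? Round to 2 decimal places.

9.15

Type-c best response for Firm 2: q₂(c) = (119 − c)/4 − q₁/2.
Firm 1 maximizes expected profit; its first-order condition is 119 − 4q₁ − 2E[q₂] − 38 = 0.
Substituting E[q₂] and solving: E[c₂] = 11.875, so q₁ = (119 − 2·38 + 11.875)/6 = 9.14583.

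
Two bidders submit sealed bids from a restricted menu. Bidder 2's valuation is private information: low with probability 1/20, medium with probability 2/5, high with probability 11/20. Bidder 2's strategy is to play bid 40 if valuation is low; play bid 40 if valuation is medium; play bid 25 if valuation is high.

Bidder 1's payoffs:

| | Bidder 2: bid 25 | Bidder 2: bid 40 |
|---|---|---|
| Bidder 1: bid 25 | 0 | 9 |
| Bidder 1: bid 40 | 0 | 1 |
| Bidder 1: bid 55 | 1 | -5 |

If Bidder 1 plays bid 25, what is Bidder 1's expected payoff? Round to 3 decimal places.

E[bid 25] = 1/20·9 + 2/5·9 + 11/20·0 = 9/20 + 18/5 + 0 = 81/20

4.050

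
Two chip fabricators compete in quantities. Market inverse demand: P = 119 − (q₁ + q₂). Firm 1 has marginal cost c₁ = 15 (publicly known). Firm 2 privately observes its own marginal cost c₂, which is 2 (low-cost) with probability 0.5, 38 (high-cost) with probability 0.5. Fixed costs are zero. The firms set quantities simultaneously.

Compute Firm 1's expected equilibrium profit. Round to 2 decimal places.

1320.11

Firm 2 with cost c maximizes (119 − (q₁+q₂) − c)·q₂, giving q₂(c) = (119 − c − q₁)/2.
E[c₂] = 0.5·2 + 0.5·38 = 20
Firm 1's FOC against E[q₂] yields q₁ = (119 − 2·15 + E[c₂])/3 = (119 − 30 + 20)/3 = 36.3333.
E[P] = 119 − (q₁ + E[q₂]) = 51.3333; Firm 1's expected profit = (E[P] − 15)·q₁ = (51.3333 − 15)·36.3333 = 1320.11.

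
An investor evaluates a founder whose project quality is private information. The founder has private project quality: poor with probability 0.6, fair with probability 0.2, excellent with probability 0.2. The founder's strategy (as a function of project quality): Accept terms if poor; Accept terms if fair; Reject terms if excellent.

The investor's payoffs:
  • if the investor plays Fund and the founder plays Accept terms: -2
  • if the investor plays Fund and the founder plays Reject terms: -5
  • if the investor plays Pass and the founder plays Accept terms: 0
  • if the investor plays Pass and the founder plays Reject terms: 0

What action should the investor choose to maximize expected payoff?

Compute the investor's expected payoff for each action, taking the expectation over the founder's type.
E[Fund] = 0.6·(-2) + 0.2·(-2) + 0.2·(-5) = -2.6
E[Pass] = 0.6·(0) + 0.2·(0) + 0.2·(0) = 0
Best response: Pass (0 is the largest).

Pass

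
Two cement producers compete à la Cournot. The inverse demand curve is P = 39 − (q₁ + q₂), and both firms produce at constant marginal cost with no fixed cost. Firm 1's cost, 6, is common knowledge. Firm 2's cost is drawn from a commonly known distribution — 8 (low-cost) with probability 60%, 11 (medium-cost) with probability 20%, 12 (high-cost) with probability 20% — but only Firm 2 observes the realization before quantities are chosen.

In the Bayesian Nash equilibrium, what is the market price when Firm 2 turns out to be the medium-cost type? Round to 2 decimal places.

18.93

Each type of Firm 2 best-responds to q₁; Firm 1 best-responds to the expected q₂ over Firm 2's types.
Firm 2 with cost c maximizes (39 − (q₁+q₂) − c)·q₂, giving q₂(c) = (39 − c − q₁)/2.
E[c₂] = 0.6·8 + 0.2·11 + 0.2·12 = 9.4
Firm 1's FOC against E[q₂] yields q₁ = (39 − 2·6 + E[c₂])/3 = (39 − 12 + 9.4)/3 = 12.1333.
q₂(medium-cost) = 7.93333, so P = 39 − (12.1333 + 7.93333) = 18.9333.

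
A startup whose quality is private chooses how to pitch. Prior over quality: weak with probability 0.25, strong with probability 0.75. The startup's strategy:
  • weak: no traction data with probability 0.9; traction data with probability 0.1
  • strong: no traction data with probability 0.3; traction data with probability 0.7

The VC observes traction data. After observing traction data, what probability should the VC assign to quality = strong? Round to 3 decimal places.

P(traction data) = 0.25·0.1 + 0.75·0.7 = 0.55
P(strong | traction data) = (0.75·0.7) / 0.55 = 0.525 / 0.55 = 0.954545

0.955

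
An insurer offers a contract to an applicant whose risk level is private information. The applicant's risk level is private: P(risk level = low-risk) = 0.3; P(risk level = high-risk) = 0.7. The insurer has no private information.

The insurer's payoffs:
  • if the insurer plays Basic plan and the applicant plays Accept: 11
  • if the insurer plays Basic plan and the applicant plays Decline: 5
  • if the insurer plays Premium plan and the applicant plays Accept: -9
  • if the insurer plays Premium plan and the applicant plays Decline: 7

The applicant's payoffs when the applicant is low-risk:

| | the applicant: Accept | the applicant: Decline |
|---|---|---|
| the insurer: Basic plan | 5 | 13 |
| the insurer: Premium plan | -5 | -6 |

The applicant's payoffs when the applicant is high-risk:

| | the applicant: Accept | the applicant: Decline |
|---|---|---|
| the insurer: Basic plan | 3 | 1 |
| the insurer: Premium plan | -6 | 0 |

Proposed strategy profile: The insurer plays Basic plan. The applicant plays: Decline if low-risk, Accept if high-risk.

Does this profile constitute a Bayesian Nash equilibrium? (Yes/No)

The insurer plays Basic plan: E[Basic plan] = 0.3·(5) + 0.7·(11) = 9.2; E[Premium plan] = -4.2. Best-responding. ✓
The applicant (risk level low-risk), facing Basic plan: Accept gives 5, Decline gives 13. Proposed Decline is best. ✓
The applicant (risk level high-risk), facing Basic plan: Accept gives 3, Decline gives 1. Proposed Accept is best. ✓

Yes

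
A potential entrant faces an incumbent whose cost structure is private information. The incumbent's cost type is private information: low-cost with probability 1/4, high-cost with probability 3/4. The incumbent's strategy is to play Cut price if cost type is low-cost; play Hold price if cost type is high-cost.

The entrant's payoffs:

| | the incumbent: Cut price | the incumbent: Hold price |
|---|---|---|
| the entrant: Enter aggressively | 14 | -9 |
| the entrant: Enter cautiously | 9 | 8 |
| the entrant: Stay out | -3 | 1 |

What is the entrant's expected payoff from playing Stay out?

Take the expectation over the incumbent's cost type, weighting each type's action by its prior probability.
E[Stay out] = 1/4·(-3) + 3/4·1 = (-3/4) + 3/4 = 0

0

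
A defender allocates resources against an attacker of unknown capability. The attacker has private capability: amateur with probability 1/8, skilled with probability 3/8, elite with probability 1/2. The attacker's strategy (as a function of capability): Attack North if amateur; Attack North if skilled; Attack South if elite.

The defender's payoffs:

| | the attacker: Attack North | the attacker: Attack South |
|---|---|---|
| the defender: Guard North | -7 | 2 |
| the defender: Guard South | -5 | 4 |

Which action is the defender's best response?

Guard South

E[Guard North] = 1/8·(-7) + 3/8·(-7) + 1/2·(2) = -5/2
E[Guard South] = 1/8·(-5) + 3/8·(-5) + 1/2·(4) = -1/2
Best response: Guard South (-1/2 is the largest).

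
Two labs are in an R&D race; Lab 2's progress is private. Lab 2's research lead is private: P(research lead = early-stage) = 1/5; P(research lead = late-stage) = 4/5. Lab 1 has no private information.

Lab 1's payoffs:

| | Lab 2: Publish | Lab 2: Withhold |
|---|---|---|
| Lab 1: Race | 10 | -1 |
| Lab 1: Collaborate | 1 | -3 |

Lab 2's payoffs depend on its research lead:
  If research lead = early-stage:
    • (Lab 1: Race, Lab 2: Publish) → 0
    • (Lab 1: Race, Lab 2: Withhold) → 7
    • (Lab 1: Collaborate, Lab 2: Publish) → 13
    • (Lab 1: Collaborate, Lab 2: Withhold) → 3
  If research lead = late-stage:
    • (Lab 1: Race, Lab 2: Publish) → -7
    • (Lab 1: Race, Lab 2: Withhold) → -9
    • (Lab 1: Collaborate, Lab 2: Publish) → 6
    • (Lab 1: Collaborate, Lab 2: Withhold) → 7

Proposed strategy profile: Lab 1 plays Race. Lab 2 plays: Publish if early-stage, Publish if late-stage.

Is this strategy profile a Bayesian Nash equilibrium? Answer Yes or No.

No

Lab 1 plays Race: E[Race] = 1/5·(10) + 4/5·(10) = 10; E[Collaborate] = 1. Best-responding. ✓
Lab 2 (research lead early-stage), facing Race: Publish gives 0, Withhold gives 7. Proposed Publish is not best — profitable deviation exists. ✗
Lab 2 (research lead late-stage), facing Race: Publish gives -7, Withhold gives -9. Proposed Publish is best. ✓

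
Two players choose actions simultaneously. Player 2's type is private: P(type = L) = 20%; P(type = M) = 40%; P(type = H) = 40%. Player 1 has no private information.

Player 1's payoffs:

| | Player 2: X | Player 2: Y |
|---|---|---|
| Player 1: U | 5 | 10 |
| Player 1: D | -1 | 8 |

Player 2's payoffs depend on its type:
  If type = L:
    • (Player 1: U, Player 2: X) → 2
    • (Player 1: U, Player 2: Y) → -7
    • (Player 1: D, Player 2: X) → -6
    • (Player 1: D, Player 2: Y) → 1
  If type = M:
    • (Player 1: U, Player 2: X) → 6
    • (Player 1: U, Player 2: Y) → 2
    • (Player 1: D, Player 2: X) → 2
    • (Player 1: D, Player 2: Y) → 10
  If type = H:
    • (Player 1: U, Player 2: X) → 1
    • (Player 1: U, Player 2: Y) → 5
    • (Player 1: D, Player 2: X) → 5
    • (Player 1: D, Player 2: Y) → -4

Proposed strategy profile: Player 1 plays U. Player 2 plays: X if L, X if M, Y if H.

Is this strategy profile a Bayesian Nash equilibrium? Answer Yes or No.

Yes

Player 1 plays U: E[U] = 0.2·(5) + 0.4·(5) + 0.4·(10) = 7; E[D] = 2.6. Best-responding. ✓
Player 2 (type L), facing U: X gives 2, Y gives -7. Proposed X is best. ✓
Player 2 (type M), facing U: X gives 6, Y gives 2. Proposed X is best. ✓
Player 2 (type H), facing U: X gives 1, Y gives 5. Proposed Y is best. ✓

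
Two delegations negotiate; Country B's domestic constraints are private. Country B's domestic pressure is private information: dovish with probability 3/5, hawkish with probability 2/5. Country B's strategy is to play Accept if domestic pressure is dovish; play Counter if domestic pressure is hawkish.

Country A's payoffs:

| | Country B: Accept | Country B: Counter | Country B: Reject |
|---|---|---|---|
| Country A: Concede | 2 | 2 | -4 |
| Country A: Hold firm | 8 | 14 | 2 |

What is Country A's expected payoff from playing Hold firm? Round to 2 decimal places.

Take the expectation over Country B's domestic pressure, weighting each type's action by its prior probability.
E[Hold firm] = 3/5·8 + 2/5·14 = 24/5 + 28/5 = 52/5

10.40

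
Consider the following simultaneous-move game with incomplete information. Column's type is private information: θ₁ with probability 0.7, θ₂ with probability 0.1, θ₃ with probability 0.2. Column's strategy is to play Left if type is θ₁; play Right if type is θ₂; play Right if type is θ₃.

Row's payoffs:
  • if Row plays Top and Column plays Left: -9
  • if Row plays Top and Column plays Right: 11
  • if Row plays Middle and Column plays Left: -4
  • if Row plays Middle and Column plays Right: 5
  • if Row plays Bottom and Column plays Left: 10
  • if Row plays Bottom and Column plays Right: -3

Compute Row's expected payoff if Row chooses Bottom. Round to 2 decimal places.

6.10

E[Bottom] = 0.7·10 + 0.1·(-3) + 0.2·(-3) = 7 + (-0.3) + (-0.6) = 6.1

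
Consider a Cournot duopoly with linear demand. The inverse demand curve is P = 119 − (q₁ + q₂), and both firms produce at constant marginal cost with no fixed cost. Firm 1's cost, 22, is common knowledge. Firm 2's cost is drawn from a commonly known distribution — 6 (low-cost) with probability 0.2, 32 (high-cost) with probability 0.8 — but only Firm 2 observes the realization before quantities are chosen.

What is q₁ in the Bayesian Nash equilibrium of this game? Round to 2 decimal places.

Type-c best response for Firm 2: q₂(c) = (119 − c)/2 − q₁/2.
Firm 1 maximizes expected profit; its first-order condition is 119 − 2q₁ − E[q₂] − 22 = 0.
Substituting E[q₂] and solving: E[c₂] = 26.8, so q₁ = (119 − 2·22 + 26.8)/3 = 33.9333.

33.93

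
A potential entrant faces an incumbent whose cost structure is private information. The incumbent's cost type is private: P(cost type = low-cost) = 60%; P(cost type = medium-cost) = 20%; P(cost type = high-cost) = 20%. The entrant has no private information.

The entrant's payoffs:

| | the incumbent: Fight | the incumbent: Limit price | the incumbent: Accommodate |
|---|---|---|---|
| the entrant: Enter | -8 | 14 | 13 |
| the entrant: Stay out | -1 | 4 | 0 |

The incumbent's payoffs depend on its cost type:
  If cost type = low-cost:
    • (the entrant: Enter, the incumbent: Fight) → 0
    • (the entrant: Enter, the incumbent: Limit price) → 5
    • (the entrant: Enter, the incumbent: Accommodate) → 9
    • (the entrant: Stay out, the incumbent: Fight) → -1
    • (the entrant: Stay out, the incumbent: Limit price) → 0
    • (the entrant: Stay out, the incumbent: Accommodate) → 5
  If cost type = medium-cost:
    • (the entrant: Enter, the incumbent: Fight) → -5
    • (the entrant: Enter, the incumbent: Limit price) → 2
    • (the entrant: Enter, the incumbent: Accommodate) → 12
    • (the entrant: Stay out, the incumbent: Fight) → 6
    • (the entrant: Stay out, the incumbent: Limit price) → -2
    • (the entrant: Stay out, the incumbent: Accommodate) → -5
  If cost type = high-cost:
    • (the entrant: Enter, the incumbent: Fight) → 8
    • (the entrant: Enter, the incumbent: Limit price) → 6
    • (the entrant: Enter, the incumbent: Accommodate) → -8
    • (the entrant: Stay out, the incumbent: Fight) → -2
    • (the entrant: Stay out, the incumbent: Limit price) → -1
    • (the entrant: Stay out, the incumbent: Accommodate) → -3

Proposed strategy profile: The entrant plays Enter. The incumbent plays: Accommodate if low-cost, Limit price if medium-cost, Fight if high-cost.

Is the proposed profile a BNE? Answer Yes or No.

No

The entrant plays Enter: E[Enter] = 0.6·(13) + 0.2·(14) + 0.2·(-8) = 9; E[Stay out] = 0.6. Best-responding. ✓
The incumbent (cost type low-cost), facing Enter: Fight gives 0, Limit price gives 5, Accommodate gives 9. Proposed Accommodate is best. ✓
The incumbent (cost type medium-cost), facing Enter: Fight gives -5, Limit price gives 2, Accommodate gives 12. Proposed Limit price is not best — profitable deviation exists. ✗
The incumbent (cost type high-cost), facing Enter: Fight gives 8, Limit price gives 6, Accommodate gives -8. Proposed Fight is best. ✓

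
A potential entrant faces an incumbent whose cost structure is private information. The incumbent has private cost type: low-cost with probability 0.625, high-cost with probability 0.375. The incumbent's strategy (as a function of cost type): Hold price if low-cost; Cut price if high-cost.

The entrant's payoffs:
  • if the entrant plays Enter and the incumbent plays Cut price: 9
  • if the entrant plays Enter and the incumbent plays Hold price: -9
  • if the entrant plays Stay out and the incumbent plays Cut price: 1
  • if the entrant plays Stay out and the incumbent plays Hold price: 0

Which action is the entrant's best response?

E[Enter] = 0.625·(-9) + 0.375·(9) = -2.25
E[Stay out] = 0.625·(0) + 0.375·(1) = 0.375
Best response: Stay out (0.375 is the largest).

Stay out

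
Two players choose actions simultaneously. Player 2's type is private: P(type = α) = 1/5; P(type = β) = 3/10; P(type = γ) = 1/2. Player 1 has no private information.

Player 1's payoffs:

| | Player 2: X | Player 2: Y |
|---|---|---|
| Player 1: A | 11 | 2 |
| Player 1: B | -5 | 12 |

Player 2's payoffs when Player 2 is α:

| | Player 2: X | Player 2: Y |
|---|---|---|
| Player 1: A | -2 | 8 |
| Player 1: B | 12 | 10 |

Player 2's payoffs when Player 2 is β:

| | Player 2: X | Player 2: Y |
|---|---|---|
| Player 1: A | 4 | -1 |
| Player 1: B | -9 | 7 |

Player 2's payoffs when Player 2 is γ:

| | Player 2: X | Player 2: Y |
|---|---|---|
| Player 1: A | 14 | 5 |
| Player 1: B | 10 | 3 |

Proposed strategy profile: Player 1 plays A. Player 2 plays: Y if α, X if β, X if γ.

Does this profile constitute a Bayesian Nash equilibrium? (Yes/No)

Yes

Player 1 plays A: E[A] = 1/5·(2) + 3/10·(11) + 1/2·(11) = 46/5; E[B] = -8/5. Best-responding. ✓
Player 2 (type α), facing A: X gives -2, Y gives 8. Proposed Y is best. ✓
Player 2 (type β), facing A: X gives 4, Y gives -1. Proposed X is best. ✓
Player 2 (type γ), facing A: X gives 14, Y gives 5. Proposed X is best. ✓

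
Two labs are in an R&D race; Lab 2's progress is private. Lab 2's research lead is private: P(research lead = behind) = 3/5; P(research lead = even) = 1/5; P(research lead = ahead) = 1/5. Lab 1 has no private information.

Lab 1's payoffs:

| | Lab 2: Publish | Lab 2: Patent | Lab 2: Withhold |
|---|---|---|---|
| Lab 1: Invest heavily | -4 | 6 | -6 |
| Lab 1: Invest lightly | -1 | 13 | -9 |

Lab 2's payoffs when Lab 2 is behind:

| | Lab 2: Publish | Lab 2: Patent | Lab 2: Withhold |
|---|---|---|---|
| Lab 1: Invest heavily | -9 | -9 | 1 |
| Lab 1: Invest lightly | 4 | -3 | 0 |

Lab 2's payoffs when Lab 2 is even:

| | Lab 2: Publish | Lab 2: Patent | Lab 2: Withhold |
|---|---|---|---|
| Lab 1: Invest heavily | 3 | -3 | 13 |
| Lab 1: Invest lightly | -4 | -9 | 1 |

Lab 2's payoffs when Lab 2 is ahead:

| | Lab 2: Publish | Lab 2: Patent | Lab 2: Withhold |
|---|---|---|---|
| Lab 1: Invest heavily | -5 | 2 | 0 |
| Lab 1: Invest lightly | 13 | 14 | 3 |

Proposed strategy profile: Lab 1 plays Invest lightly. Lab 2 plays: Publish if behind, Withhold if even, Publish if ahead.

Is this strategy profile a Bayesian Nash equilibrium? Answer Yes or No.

A profile is a BNE iff every type of every player is best-responding given beliefs about the other side.
Lab 1 plays Invest lightly: E[Invest lightly] = 3/5·(-1) + 1/5·(-9) + 1/5·(-1) = -13/5; E[Invest heavily] = -22/5. Best-responding. ✓
Lab 2 (research lead behind), facing Invest lightly: Publish gives 4, Patent gives -3, Withhold gives 0. Proposed Publish is best. ✓
Lab 2 (research lead even), facing Invest lightly: Publish gives -4, Patent gives -9, Withhold gives 1. Proposed Withhold is best. ✓
Lab 2 (research lead ahead), facing Invest lightly: Publish gives 13, Patent gives 14, Withhold gives 3. Proposed Publish is not best — profitable deviation exists. ✗

No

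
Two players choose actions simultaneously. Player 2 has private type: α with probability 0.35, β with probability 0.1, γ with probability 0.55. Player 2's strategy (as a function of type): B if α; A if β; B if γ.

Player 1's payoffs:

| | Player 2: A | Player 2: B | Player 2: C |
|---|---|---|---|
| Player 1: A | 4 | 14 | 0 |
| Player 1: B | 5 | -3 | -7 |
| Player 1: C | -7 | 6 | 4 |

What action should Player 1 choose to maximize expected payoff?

A

E[A] = 0.35·(14) + 0.1·(4) + 0.55·(14) = 13
E[B] = 0.35·(-3) + 0.1·(5) + 0.55·(-3) = -2.2
E[C] = 0.35·(6) + 0.1·(-7) + 0.55·(6) = 4.7
Best response: A (13 is the largest).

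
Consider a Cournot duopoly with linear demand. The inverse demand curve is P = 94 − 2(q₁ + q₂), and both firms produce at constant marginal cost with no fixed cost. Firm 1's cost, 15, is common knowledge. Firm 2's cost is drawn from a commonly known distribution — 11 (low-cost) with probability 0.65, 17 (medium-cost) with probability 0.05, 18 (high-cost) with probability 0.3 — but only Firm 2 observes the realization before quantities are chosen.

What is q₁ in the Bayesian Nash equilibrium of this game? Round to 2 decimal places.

Type-c best response for Firm 2: q₂(c) = (94 − c)/4 − q₁/2.
Firm 1 maximizes expected profit; its first-order condition is 94 − 4q₁ − 2E[q₂] − 15 = 0.
Substituting E[q₂] and solving: E[c₂] = 13.4, so q₁ = (94 − 2·15 + 13.4)/6 = 12.9.

12.90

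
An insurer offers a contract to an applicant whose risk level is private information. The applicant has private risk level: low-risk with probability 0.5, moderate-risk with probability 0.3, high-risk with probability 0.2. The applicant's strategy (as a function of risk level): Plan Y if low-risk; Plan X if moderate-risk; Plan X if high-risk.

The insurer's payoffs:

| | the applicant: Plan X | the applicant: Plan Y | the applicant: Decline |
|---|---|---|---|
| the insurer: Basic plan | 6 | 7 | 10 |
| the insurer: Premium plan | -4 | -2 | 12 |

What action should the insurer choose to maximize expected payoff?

Basic plan

E[Basic plan] = 0.5·(7) + 0.3·(6) + 0.2·(6) = 6.5
E[Premium plan] = 0.5·(-2) + 0.3·(-4) + 0.2·(-4) = -3
Best response: Basic plan (6.5 is the largest).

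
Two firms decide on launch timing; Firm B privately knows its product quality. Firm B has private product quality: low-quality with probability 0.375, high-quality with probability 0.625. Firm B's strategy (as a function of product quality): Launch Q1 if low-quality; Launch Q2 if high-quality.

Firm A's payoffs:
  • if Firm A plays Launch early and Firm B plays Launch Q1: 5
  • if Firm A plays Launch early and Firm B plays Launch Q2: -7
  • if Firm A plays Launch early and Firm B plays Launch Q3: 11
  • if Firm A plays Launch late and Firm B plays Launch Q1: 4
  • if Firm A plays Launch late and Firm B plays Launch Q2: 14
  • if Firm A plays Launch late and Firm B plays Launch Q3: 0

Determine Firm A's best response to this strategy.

E[Launch early] = 0.375·(5) + 0.625·(-7) = -2.5
E[Launch late] = 0.375·(4) + 0.625·(14) = 10.25
Best response: Launch late (10.25 is the largest).

Launch late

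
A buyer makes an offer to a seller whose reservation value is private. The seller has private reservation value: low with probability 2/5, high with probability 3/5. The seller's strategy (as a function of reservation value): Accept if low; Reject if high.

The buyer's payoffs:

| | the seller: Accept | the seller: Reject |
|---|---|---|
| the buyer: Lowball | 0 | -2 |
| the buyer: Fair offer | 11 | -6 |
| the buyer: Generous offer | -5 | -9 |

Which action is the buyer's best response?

E[Lowball] = 2/5·(0) + 3/5·(-2) = -6/5
E[Fair offer] = 2/5·(11) + 3/5·(-6) = 4/5
E[Generous offer] = 2/5·(-5) + 3/5·(-9) = -37/5
Best response: Fair offer (4/5 is the largest).

Fair offer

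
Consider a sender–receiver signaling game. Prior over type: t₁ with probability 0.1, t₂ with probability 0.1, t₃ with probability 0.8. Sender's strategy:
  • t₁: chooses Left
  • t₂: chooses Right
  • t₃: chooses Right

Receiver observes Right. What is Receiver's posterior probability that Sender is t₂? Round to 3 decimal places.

P(Right) = 0.1·0 + 0.1·1 + 0.8·1 = 0.9
P(t₂ | Right) = (0.1·1) / 0.9 = 0.1 / 0.9 = 0.111111

0.111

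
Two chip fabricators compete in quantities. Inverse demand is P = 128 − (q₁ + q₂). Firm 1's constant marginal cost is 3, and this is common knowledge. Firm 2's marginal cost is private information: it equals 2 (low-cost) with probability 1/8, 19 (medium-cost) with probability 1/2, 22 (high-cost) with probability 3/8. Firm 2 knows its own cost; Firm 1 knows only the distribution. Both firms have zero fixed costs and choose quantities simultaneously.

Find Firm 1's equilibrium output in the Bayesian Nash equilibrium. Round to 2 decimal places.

Firm 2 with cost c maximizes (128 − (q₁+q₂) − c)·q₂, giving q₂(c) = (128 − c − q₁)/2.
E[c₂] = 1/8·2 + 1/2·19 + 3/8·22 = 18
Firm 1's FOC against E[q₂] yields q₁ = (128 − 2·3 + E[c₂])/3 = (128 − 6 + 18)/3 = 46.6667.

46.67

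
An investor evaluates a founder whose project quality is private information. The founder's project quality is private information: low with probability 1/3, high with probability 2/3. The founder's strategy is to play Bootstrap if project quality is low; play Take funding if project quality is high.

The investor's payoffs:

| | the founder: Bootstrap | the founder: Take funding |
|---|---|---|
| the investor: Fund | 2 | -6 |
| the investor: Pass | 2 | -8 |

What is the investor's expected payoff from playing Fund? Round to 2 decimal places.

E[Fund] = 1/3·2 + 2/3·(-6) = 2/3 + (-4) = -10/3

-3.33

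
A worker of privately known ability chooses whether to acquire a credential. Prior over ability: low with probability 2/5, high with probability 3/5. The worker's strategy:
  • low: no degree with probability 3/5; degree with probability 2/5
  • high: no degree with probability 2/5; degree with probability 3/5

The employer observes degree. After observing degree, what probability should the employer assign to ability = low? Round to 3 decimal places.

Apply Bayes' rule using the sender's strategy as the likelihood.
P(degree) = (2/5)·(2/5) + (3/5)·(3/5) = 13/25
P(low | degree) = ((2/5)·(2/5)) / (13/25) = (4/25) / (13/25) = 4/13

0.308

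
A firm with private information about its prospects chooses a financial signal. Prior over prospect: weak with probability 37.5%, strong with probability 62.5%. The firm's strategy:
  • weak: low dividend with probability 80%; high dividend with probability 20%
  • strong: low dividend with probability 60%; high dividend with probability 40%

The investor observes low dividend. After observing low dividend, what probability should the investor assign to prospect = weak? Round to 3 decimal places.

Apply Bayes' rule using the sender's strategy as the likelihood.
P(low dividend) = 0.375·0.8 + 0.625·0.6 = 0.675
P(weak | low dividend) = (0.375·0.8) / 0.675 = 0.3 / 0.675 = 0.444444

0.444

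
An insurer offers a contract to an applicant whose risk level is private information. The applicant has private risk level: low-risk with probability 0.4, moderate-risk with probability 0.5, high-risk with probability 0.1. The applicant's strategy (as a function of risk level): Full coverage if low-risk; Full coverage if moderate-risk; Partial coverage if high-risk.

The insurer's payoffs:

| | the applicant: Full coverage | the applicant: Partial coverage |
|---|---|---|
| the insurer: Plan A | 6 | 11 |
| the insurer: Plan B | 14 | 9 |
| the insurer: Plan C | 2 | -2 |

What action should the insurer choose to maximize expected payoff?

Plan B

E[Plan A] = 0.4·(6) + 0.5·(6) + 0.1·(11) = 6.5
E[Plan B] = 0.4·(14) + 0.5·(14) + 0.1·(9) = 13.5
E[Plan C] = 0.4·(2) + 0.5·(2) + 0.1·(-2) = 1.6
Best response: Plan B (13.5 is the largest).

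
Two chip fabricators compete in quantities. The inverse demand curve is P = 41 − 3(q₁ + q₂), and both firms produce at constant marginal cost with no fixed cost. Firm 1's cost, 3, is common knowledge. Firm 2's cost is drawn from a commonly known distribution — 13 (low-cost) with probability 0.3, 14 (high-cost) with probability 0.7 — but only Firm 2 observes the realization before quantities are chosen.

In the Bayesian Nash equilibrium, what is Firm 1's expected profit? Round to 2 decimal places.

87.84

Each type of Firm 2 best-responds to q₁; Firm 1 best-responds to the expected q₂ over Firm 2's types.
Firm 2 with cost c maximizes (41 − 3(q₁+q₂) − c)·q₂, giving q₂(c) = (41 − c − 3q₁)/6.
E[c₂] = 0.3·13 + 0.7·14 = 13.7
Firm 1's FOC against E[q₂] yields q₁ = (41 − 2·3 + E[c₂])/9 = (41 − 6 + 13.7)/9 = 5.41111.
E[P] = 41 − 3·(q₁ + E[q₂]) = 19.2333; Firm 1's expected profit = (E[P] − 3)·q₁ = (19.2333 − 3)·5.41111 = 87.8404.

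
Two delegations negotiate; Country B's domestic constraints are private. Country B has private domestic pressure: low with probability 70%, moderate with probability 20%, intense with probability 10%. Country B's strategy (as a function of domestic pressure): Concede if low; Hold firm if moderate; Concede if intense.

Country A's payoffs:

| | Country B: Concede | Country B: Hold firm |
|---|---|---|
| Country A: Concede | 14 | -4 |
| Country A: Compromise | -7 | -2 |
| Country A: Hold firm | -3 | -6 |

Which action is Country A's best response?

Concede

Compute Country A's expected payoff for each action, taking the expectation over Country B's type.
E[Concede] = 0.7·(14) + 0.2·(-4) + 0.1·(14) = 10.4
E[Compromise] = 0.7·(-7) + 0.2·(-2) + 0.1·(-7) = -6
E[Hold firm] = 0.7·(-3) + 0.2·(-6) + 0.1·(-3) = -3.6
Best response: Concede (10.4 is the largest).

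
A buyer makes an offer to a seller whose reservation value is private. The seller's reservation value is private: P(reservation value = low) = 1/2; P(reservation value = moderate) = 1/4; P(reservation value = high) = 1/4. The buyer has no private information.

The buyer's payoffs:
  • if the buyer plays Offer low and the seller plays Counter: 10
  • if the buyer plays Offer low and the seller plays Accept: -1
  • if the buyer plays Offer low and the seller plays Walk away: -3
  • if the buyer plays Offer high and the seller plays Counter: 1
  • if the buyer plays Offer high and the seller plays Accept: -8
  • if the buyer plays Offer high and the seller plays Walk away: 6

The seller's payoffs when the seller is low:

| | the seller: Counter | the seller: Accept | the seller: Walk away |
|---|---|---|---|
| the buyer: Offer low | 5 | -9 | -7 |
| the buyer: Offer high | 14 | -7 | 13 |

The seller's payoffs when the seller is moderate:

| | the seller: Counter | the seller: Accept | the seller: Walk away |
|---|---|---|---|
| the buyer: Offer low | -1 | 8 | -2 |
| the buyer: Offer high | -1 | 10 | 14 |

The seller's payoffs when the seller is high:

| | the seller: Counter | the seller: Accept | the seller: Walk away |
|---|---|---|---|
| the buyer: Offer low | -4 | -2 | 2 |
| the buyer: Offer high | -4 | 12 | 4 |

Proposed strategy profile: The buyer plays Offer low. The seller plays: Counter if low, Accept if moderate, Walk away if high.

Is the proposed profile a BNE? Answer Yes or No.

The buyer plays Offer low: E[Offer low] = 1/2·(10) + 1/4·(-1) + 1/4·(-3) = 4; E[Offer high] = 0. Best-responding. ✓
The seller (reservation value low), facing Offer low: Counter gives 5, Accept gives -9, Walk away gives -7. Proposed Counter is best. ✓
The seller (reservation value moderate), facing Offer low: Counter gives -1, Accept gives 8, Walk away gives -2. Proposed Accept is best. ✓
The seller (reservation value high), facing Offer low: Counter gives -4, Accept gives -2, Walk away gives 2. Proposed Walk away is best. ✓

Yes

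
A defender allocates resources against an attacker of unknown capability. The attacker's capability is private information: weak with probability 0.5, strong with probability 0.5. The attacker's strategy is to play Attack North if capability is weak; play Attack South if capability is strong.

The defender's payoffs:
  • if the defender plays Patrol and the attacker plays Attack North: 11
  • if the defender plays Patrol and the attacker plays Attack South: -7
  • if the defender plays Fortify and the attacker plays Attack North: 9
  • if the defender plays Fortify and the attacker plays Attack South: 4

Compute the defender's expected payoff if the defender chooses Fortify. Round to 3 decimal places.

6.500

E[Fortify] = 0.5·9 + 0.5·4 = 4.5 + 2 = 6.5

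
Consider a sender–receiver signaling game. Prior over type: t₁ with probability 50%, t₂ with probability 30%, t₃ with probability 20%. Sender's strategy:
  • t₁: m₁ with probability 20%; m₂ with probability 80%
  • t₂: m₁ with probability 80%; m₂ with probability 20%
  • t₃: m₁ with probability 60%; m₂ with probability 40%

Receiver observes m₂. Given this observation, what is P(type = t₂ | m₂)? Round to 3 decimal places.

0.111

P(m₂) = 0.5·0.8 + 0.3·0.2 + 0.2·0.4 = 0.54
P(t₂ | m₂) = (0.3·0.2) / 0.54 = 0.06 / 0.54 = 0.111111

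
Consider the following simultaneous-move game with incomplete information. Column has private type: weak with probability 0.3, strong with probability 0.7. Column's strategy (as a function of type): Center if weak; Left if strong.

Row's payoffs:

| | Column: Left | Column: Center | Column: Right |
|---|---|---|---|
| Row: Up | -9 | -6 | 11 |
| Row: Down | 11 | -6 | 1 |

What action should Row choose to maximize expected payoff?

Down

E[Up] = 0.3·(-6) + 0.7·(-9) = -8.1
E[Down] = 0.3·(-6) + 0.7·(11) = 5.9
Best response: Down (5.9 is the largest).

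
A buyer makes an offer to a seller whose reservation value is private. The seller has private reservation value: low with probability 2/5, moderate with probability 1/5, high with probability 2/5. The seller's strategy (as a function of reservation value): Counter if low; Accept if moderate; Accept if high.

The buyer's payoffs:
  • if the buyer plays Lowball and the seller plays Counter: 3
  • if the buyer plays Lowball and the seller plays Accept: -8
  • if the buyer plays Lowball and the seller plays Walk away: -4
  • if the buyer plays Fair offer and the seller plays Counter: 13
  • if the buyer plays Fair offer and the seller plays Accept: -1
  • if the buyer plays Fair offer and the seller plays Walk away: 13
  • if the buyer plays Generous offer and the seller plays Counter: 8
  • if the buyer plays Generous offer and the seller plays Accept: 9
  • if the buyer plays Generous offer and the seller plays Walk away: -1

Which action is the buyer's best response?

E[Lowball] = 2/5·(3) + 1/5·(-8) + 2/5·(-8) = -18/5
E[Fair offer] = 2/5·(13) + 1/5·(-1) + 2/5·(-1) = 23/5
E[Generous offer] = 2/5·(8) + 1/5·(9) + 2/5·(9) = 43/5
Best response: Generous offer (43/5 is the largest).

Generous offer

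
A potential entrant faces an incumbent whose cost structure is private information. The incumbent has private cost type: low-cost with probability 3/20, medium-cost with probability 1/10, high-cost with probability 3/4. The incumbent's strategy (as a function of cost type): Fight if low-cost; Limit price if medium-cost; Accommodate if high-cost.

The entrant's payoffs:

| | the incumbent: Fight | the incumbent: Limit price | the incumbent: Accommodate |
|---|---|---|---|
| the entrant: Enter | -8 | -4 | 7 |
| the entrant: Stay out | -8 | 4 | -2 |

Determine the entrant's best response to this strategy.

E[Enter] = 3/20·(-8) + 1/10·(-4) + 3/4·(7) = 73/20
E[Stay out] = 3/20·(-8) + 1/10·(4) + 3/4·(-2) = -23/10
Best response: Enter (73/20 is the largest).

Enter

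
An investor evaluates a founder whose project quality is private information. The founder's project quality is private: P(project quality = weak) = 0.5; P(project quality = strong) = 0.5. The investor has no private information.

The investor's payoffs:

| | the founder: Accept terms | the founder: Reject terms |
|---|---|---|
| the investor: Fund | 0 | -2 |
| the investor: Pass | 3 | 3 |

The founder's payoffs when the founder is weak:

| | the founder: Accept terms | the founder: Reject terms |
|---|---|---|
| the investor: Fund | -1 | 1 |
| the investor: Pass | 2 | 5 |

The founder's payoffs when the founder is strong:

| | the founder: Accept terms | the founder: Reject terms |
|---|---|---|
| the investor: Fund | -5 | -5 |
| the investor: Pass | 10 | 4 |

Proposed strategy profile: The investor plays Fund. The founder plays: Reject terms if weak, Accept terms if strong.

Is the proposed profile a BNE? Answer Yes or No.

A profile is a BNE iff every type of every player is best-responding given beliefs about the other side.
The investor plays Fund: E[Fund] = 0.5·(-2) + 0.5·(0) = -1; E[Pass] = 3. Not best-responding. ✗
The founder (project quality weak), facing Fund: Accept terms gives -1, Reject terms gives 1. Proposed Reject terms is best. ✓
The founder (project quality strong), facing Fund: Accept terms gives -5, Reject terms gives -5. Proposed Accept terms is best. ✓

No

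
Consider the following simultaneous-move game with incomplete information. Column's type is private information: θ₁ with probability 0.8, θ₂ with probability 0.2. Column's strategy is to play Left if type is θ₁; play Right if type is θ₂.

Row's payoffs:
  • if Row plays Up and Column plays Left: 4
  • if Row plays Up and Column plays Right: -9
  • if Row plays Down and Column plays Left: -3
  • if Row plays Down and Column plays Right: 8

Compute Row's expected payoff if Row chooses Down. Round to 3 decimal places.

E[Down] = 0.8·(-3) + 0.2·8 = (-2.4) + 1.6 = -0.8

-0.800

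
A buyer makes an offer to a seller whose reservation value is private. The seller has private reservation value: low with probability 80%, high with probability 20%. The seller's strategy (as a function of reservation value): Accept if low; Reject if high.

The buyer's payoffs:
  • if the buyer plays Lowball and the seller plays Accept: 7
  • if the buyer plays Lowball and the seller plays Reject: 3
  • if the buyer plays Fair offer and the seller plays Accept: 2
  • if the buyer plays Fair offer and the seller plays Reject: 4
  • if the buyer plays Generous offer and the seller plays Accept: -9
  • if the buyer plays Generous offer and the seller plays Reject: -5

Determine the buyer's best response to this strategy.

E[Lowball] = 0.8·(7) + 0.2·(3) = 6.2
E[Fair offer] = 0.8·(2) + 0.2·(4) = 2.4
E[Generous offer] = 0.8·(-9) + 0.2·(-5) = -8.2
Best response: Lowball (6.2 is the largest).

Lowball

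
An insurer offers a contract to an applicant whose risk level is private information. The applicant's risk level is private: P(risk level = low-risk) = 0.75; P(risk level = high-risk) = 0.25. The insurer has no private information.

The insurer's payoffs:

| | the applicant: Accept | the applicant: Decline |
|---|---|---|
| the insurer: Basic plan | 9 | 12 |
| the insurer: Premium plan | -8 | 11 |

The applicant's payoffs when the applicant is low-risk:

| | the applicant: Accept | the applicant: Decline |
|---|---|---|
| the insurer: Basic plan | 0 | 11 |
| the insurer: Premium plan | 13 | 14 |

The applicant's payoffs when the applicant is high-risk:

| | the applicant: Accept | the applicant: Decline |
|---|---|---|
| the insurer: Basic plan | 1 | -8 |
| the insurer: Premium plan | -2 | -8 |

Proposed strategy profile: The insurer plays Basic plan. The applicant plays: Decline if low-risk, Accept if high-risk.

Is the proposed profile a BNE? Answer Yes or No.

A profile is a BNE iff every type of every player is best-responding given beliefs about the other side.
The insurer plays Basic plan: E[Basic plan] = 0.75·(12) + 0.25·(9) = 11.25; E[Premium plan] = 6.25. Best-responding. ✓
The applicant (risk level low-risk), facing Basic plan: Accept gives 0, Decline gives 11. Proposed Decline is best. ✓
The applicant (risk level high-risk), facing Basic plan: Accept gives 1, Decline gives -8. Proposed Accept is best. ✓

Yes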